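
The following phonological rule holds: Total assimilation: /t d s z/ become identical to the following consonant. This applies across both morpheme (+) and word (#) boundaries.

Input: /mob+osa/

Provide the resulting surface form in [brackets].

[mob+osa]

no segment meets the rule's conditions; no change.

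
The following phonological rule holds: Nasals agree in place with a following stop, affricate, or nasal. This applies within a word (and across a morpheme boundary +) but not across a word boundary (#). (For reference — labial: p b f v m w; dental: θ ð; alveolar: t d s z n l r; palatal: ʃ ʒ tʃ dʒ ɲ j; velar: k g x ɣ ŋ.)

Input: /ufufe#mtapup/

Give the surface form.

[ufufe#ntapup]

/m/ before /t/ (alveolar) → [n]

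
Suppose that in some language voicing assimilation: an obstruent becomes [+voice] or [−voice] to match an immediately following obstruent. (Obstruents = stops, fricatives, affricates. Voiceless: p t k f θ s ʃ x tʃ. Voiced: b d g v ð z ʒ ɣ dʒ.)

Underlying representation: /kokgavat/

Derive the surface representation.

[koggavat]

/k/ before /g/ (voiced) → [g]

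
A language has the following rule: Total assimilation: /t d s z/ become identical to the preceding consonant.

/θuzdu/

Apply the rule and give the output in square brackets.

[θuzzu]

/d/ after /z/ → [z] (total assimilation)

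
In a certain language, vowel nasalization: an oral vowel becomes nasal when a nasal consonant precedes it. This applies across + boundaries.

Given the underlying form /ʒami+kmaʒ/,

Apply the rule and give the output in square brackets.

[ʒamĩ+kmãʒ]

/i/ after nasal /m/ → [ĩ]
/a/ after nasal /m/ → [ã]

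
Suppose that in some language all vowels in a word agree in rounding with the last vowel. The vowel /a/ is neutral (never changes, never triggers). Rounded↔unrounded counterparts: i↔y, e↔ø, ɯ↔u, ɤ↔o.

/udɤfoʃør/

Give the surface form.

[udofoʃør]

/ɤ/ harmonizes with /ø/ ([+round]) → [o]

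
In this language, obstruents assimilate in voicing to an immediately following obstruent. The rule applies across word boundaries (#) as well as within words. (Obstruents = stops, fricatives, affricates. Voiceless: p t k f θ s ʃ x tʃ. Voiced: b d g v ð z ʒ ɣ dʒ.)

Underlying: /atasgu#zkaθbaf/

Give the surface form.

[atazgu#skaðbaf]

/s/ before /g/ (voiced) → [z]
/z/ before /k/ (voiceless) → [s]
/θ/ before /b/ (voiced) → [ð]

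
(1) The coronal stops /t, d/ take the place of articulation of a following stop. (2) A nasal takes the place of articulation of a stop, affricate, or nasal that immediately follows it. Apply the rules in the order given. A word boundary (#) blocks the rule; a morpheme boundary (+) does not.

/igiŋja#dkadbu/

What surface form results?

[igiŋja#gkabbu]

Rule 1: /d/ before /k/ (velar) → [g]
Rule 1: /d/ before /b/ (labial) → [b]
After rule 1: igiŋja#gkabbu
Rule 2: no segment meets the rule's conditions; no change.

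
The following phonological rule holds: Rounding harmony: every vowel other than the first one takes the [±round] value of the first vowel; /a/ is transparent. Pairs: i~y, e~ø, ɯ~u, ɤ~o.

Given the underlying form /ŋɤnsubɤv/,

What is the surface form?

/u/ harmonizes with /ɤ/ ([-round]) → [ɯ]

[ŋɤnsɯbɤv]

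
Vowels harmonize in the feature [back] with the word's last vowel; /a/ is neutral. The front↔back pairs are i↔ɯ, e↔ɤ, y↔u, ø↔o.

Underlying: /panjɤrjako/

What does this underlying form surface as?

[panjɤrjako]

no segment meets the rule's conditions; no change.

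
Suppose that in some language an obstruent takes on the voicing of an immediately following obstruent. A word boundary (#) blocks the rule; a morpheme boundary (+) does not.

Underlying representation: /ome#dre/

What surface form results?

[ome#dre]

no segment meets the rule's conditions; no change.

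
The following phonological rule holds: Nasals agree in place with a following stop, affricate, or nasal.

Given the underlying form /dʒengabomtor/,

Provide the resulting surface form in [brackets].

/n/ before /g/ (velar) → [ŋ]
/m/ before /t/ (alveolar) → [n]

[dʒeŋgabontor]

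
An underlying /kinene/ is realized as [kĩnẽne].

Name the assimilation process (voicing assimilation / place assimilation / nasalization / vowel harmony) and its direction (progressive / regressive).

nasalization, regressive

/i/→[ĩ] /e/→[ẽ].
Each target copies a feature from the following segment, so the direction is regressive.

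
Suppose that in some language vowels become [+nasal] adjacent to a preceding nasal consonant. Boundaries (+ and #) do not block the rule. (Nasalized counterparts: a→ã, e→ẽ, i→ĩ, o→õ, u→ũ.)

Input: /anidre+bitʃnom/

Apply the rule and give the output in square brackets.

/i/ after nasal /n/ → [ĩ]
/o/ after nasal /n/ → [õ]

[anĩdre+bitʃnõm]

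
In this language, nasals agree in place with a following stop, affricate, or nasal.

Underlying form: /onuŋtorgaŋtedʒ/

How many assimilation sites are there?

/ŋ/ before /t/ (alveolar) → [n]
/ŋ/ before /t/ (alveolar) → [n]
2 segments change.

2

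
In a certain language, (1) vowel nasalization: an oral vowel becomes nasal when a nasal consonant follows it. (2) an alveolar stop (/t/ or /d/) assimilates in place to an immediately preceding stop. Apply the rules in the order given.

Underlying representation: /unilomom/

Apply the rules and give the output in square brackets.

[ũnilõmõm]

Rule 1: /u/ before nasal /n/ → [ũ]
Rule 1: /o/ before nasal /m/ → [õ]
Rule 1: /o/ before nasal /m/ → [õ]
After rule 1: ũnilõmõm
Rule 2: no segment meets the rule's conditions; no change.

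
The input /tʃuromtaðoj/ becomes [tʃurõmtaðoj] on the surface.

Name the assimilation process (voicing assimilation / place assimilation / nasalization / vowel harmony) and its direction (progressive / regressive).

nasalization, regressive

/o/→[õ].
Each target copies a feature from the following segment, so the direction is regressive.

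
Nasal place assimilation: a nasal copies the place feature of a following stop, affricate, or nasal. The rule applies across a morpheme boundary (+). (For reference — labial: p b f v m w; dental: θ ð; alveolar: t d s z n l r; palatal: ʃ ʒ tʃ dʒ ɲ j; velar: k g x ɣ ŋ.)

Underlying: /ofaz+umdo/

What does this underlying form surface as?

[ofaz+undo]

/m/ before /d/ (alveolar) → [n]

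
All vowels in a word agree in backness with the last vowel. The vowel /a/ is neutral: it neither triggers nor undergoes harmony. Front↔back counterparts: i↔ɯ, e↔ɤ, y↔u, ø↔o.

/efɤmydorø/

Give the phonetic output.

[efemydørø]

/ɤ/ harmonizes with /ø/ ([-back]) → [e]
/o/ harmonizes with /ø/ ([-back]) → [ø]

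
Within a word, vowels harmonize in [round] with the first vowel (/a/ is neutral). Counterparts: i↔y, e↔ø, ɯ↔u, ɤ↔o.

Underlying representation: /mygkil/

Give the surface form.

/i/ harmonizes with /y/ ([+round]) → [y]

[mygkyl]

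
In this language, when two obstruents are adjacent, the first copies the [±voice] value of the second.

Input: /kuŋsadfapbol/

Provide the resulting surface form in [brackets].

/d/ before /f/ (voiceless) → [t]
/p/ before /b/ (voiced) → [b]

[kuŋsatfabbol]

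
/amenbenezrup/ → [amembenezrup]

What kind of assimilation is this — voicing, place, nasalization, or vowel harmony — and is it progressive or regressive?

place assimilation, regressive

/n/→[m].
Each target copies a feature from the following segment, so the direction is regressive.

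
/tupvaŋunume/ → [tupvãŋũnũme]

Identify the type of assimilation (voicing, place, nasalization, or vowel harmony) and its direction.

nasalization, regressive

/a/→[ã] /u/→[ũ] /u/→[ũ].
Each target copies a feature from the following segment, so the direction is regressive.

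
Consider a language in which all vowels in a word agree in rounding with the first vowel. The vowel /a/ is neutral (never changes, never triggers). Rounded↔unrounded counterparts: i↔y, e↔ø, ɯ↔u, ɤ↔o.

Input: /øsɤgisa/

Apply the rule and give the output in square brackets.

/ɤ/ harmonizes with /ø/ ([+round]) → [o]
/i/ harmonizes with /ø/ ([+round]) → [y]

[øsogysa]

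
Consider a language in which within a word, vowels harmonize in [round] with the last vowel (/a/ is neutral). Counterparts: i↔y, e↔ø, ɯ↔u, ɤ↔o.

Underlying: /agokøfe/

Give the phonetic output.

/o/ harmonizes with /e/ ([-round]) → [ɤ]
/ø/ harmonizes with /e/ ([-round]) → [e]

[agɤkefe]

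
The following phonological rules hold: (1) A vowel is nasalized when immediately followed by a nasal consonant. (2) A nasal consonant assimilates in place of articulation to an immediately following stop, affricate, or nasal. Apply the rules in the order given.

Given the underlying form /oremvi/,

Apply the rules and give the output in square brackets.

Rule 1: /e/ before nasal /m/ → [ẽ]
After rule 1: orẽmvi
Rule 2: no segment meets the rule's conditions; no change.

[orẽmvi]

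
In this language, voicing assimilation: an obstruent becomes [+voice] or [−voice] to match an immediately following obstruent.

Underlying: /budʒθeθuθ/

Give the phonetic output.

/dʒ/ before /θ/ (voiceless) → [tʃ]

[butʃθeθuθ]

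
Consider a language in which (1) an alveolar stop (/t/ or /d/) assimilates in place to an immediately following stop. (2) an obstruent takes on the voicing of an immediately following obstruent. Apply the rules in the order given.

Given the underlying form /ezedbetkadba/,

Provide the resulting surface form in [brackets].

[ezebbekkabba]

Rule 1: /d/ before /b/ (labial) → [b]
Rule 1: /t/ before /k/ (velar) → [k]
Rule 1: /d/ before /b/ (labial) → [b]
After rule 1: ezebbekkabba
Rule 2: no segment meets the rule's conditions; no change.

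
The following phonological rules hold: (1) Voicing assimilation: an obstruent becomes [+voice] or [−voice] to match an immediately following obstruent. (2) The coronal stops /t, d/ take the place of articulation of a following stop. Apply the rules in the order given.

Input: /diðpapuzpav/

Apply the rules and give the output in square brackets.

[diθpapuspav]

Rule 1: /ð/ before /p/ (voiceless) → [θ]
Rule 1: /z/ before /p/ (voiceless) → [s]
After rule 1: diθpapuspav
Rule 2: no segment meets the rule's conditions; no change.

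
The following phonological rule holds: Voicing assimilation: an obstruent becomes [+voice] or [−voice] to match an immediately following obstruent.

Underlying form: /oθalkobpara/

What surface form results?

[oθalkoppara]

/b/ before /p/ (voiceless) → [p]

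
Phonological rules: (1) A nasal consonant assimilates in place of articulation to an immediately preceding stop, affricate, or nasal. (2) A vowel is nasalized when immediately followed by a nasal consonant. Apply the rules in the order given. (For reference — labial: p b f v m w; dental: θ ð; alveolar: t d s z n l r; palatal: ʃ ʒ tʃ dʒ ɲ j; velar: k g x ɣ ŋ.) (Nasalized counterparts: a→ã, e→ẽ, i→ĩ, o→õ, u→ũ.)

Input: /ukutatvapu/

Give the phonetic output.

Rule 1: no segment meets the rule's conditions; no change.
After rule 1: ukutatvapu
Rule 2: no segment meets the rule's conditions; no change.

[ukutatvapu]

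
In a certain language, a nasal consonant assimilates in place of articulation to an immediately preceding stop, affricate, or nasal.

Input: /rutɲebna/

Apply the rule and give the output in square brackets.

/ɲ/ after /t/ (alveolar) → [n]
/n/ after /b/ (labial) → [m]

[rutnebma]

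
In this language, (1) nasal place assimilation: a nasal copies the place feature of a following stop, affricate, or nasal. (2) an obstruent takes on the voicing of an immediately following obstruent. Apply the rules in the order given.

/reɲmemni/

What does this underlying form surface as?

Rule 1: /ɲ/ before /m/ (labial) → [m]
Rule 1: /m/ before /n/ (alveolar) → [n]
After rule 1: remmenni
Rule 2: no segment meets the rule's conditions; no change.

[remmenni]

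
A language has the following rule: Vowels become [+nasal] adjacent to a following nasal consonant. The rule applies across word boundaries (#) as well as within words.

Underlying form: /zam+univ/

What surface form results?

/a/ before nasal /m/ → [ã]
/u/ before nasal /n/ → [ũ]

[zãm+ũniv]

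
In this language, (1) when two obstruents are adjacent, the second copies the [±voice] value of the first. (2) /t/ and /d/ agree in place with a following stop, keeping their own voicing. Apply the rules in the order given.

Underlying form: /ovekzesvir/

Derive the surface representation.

[oveksesfir]

Rule 1: /z/ after /k/ (voiceless) → [s]
Rule 1: /v/ after /s/ (voiceless) → [f]
After rule 1: oveksesfir
Rule 2: no segment meets the rule's conditions; no change.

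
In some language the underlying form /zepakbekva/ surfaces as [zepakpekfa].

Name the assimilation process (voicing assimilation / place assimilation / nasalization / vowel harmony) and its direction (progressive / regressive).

/b/→[p] /v/→[f].
Each target copies a feature from the preceding segment, so the direction is progressive.

voicing assimilation, progressive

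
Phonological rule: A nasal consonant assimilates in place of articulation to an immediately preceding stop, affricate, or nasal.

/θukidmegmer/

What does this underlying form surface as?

/m/ after /d/ (alveolar) → [n]
/m/ after /g/ (velar) → [ŋ]

[θukidnegŋer]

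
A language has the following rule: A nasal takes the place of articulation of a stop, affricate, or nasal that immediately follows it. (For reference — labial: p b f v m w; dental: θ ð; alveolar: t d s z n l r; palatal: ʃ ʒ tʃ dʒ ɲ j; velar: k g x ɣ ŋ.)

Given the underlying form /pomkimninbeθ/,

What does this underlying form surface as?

/m/ before /k/ (velar) → [ŋ]
/m/ before /n/ (alveolar) → [n]
/n/ before /b/ (labial) → [m]

[poŋkinnimbeθ]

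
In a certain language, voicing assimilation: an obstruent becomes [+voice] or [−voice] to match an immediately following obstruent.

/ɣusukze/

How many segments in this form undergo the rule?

/k/ before /z/ (voiced) → [g]
1 segment changes.

1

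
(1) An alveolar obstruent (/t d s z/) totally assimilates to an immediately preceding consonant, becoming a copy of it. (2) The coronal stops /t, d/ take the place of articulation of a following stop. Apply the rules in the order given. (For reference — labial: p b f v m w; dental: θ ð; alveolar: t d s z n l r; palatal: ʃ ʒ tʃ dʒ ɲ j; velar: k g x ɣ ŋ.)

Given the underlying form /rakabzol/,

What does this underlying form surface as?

[rakabbol]

Rule 1: /z/ after /b/ → [b] (total assimilation)
After rule 1: rakabbol
Rule 2: no segment meets the rule's conditions; no change.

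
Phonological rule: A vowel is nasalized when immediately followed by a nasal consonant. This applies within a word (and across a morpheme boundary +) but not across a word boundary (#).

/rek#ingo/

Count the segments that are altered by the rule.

/i/ before nasal /n/ → [ĩ]
1 segment changes.

1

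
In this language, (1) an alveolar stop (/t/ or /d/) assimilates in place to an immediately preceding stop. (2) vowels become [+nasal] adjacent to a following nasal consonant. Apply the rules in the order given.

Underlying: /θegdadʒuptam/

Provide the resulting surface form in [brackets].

[θeggadʒuppãm]

Rule 1: /d/ after /g/ (velar) → [g]
Rule 1: /t/ after /p/ (labial) → [p]
After rule 1: θeggadʒuppam
Rule 2: /a/ before nasal /m/ → [ã]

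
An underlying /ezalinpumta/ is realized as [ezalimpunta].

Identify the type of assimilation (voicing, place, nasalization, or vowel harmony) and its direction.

/n/→[m] /m/→[n].
Each target copies a feature from the following segment, so the direction is regressive.

place assimilation, regressive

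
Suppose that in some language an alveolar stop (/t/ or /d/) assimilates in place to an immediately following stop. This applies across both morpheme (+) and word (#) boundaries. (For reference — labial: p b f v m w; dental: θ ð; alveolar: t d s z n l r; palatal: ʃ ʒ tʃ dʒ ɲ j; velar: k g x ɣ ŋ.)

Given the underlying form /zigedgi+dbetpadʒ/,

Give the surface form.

/d/ before /g/ (velar) → [g]
/d/ before /b/ (labial) → [b]
/t/ before /p/ (labial) → [p]

[zigeggi+bbeppadʒ]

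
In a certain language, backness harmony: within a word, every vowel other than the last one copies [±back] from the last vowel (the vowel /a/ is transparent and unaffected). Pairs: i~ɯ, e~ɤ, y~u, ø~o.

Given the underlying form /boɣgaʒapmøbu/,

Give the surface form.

[boɣgaʒapmobu]

/ø/ harmonizes with /u/ ([+back]) → [o]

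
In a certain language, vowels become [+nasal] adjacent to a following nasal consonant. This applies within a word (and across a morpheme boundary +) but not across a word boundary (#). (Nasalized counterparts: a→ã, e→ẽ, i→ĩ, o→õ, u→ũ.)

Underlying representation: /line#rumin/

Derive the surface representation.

[lĩne#rũmĩn]

/i/ before nasal /n/ → [ĩ]
/u/ before nasal /m/ → [ũ]
/i/ before nasal /n/ → [ĩ]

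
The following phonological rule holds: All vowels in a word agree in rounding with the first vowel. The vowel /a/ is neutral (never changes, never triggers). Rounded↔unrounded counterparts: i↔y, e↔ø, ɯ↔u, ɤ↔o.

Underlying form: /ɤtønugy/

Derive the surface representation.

/ø/ harmonizes with /ɤ/ ([-round]) → [e]
/u/ harmonizes with /ɤ/ ([-round]) → [ɯ]
/y/ harmonizes with /ɤ/ ([-round]) → [i]

[ɤtenɯgi]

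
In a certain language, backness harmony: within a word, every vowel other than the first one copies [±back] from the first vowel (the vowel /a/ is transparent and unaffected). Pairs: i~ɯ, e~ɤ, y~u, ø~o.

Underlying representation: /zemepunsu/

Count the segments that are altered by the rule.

/u/ harmonizes with /e/ ([-back]) → [y]
/u/ harmonizes with /e/ ([-back]) → [y]
2 segments change.

2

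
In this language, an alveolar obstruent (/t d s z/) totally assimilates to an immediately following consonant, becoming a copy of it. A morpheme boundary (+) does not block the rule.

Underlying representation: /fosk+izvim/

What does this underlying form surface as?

[fokk+ivvim]

/s/ before /k/ → [k] (total assimilation)
/z/ before /v/ → [v] (total assimilation)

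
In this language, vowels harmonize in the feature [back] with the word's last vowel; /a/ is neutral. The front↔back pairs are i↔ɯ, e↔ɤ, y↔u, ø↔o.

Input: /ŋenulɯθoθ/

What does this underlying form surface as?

[ŋɤnulɯθoθ]

/e/ harmonizes with /o/ ([+back]) → [ɤ]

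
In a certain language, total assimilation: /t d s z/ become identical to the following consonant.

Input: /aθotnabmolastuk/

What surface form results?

/t/ before /n/ → [n] (total assimilation)
/s/ before /t/ → [t] (total assimilation)

[aθonnabmolattuk]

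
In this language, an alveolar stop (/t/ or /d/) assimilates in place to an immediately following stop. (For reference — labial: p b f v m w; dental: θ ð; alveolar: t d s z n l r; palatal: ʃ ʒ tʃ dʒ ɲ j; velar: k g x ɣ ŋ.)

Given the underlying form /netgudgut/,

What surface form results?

/t/ before /g/ (velar) → [k]
/d/ before /g/ (velar) → [g]

[nekguggut]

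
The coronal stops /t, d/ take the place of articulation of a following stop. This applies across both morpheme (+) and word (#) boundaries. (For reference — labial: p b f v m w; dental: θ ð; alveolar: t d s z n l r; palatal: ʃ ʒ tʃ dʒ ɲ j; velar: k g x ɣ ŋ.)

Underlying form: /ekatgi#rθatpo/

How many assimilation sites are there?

/t/ before /g/ (velar) → [k]
/t/ before /p/ (labial) → [p]
2 segments change.

2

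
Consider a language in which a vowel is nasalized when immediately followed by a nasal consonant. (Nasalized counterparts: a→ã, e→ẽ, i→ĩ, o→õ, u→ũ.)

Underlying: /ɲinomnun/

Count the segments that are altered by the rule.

3

/i/ before nasal /n/ → [ĩ]
/o/ before nasal /m/ → [õ]
/u/ before nasal /n/ → [ũ]
3 segments change.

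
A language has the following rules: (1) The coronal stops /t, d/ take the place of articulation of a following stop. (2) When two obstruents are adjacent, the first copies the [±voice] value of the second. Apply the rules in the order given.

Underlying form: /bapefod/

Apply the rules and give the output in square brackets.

Rule 1: no segment meets the rule's conditions; no change.
After rule 1: bapefod
Rule 2: no segment meets the rule's conditions; no change.

[bapefod]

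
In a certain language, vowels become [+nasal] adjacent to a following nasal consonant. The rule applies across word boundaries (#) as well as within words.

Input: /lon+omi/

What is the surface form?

/o/ before nasal /n/ → [õ]
/o/ before nasal /m/ → [õ]

[lõn+õmi]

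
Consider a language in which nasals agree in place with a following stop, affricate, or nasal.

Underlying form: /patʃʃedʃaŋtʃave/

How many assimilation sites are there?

1

/ŋ/ before /tʃ/ (palatal) → [ɲ]
1 segment changes.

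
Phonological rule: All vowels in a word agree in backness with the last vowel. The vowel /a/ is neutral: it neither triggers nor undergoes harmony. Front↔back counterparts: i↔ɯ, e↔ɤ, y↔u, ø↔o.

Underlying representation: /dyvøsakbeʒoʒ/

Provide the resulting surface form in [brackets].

[duvosakbɤʒoʒ]

/y/ harmonizes with /o/ ([+back]) → [u]
/ø/ harmonizes with /o/ ([+back]) → [o]
/e/ harmonizes with /o/ ([+back]) → [ɤ]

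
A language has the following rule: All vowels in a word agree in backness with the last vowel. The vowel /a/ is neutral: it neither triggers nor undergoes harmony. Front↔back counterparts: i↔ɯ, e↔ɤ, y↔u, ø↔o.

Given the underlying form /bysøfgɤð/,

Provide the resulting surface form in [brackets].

[busofgɤð]

/y/ harmonizes with /ɤ/ ([+back]) → [u]
/ø/ harmonizes with /ɤ/ ([+back]) → [o]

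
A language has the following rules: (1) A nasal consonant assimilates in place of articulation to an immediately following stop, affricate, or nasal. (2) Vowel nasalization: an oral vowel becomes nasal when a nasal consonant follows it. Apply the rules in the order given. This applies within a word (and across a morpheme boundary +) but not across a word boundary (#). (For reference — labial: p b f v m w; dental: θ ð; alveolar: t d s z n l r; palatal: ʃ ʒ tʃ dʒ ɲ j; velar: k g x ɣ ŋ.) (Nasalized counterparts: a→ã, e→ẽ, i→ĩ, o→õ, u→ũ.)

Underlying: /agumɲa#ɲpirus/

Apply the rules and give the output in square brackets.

Rule 1: /m/ before /ɲ/ (palatal) → [ɲ]
Rule 1: /ɲ/ before /p/ (labial) → [m]
After rule 1: aguɲɲa#mpirus
Rule 2: /u/ before nasal /ɲ/ → [ũ]

[agũɲɲa#mpirus]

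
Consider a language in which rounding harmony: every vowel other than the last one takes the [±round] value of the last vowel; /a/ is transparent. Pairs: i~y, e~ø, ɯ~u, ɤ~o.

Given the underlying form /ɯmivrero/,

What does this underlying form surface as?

[umyvrøro]

/ɯ/ harmonizes with /o/ ([+round]) → [u]
/i/ harmonizes with /o/ ([+round]) → [y]
/e/ harmonizes with /o/ ([+round]) → [ø]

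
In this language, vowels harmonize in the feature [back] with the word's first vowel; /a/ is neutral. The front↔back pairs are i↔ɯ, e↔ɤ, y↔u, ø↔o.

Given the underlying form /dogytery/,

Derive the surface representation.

/y/ harmonizes with /o/ ([+back]) → [u]
/e/ harmonizes with /o/ ([+back]) → [ɤ]
/y/ harmonizes with /o/ ([+back]) → [u]

[dogutɤru]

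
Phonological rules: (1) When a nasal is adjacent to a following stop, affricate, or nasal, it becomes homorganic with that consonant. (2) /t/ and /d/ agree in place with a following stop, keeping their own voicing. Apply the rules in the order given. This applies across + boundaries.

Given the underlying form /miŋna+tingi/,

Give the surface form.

[minna+tiŋgi]

Rule 1: /ŋ/ before /n/ (alveolar) → [n]
Rule 1: /n/ before /g/ (velar) → [ŋ]
After rule 1: minna+tiŋgi
Rule 2: no segment meets the rule's conditions; no change.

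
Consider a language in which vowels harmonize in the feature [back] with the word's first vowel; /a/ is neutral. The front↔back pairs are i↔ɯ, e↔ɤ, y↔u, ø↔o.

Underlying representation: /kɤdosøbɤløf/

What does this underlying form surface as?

/ø/ harmonizes with /ɤ/ ([+back]) → [o]
/ø/ harmonizes with /ɤ/ ([+back]) → [o]

[kɤdosobɤlof]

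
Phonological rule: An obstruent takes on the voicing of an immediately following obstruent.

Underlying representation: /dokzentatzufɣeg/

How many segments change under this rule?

/k/ before /z/ (voiced) → [g]
/t/ before /z/ (voiced) → [d]
/f/ before /ɣ/ (voiced) → [v]
3 segments change.

3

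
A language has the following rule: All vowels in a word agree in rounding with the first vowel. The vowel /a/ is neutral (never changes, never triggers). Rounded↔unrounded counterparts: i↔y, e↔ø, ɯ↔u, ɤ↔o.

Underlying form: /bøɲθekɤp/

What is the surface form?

[bøɲθøkop]

/e/ harmonizes with /ø/ ([+round]) → [ø]
/ɤ/ harmonizes with /ø/ ([+round]) → [o]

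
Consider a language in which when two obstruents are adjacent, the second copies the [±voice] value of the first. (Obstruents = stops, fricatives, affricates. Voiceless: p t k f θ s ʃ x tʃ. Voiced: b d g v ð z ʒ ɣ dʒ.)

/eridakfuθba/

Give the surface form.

/b/ after /θ/ (voiceless) → [p]

[eridakfuθpa]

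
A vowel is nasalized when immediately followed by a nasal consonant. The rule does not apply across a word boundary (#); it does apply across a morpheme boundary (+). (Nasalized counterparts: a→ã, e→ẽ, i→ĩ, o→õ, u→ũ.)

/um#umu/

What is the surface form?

[ũm#ũmu]

/u/ before nasal /m/ → [ũ]
/u/ before nasal /m/ → [ũ]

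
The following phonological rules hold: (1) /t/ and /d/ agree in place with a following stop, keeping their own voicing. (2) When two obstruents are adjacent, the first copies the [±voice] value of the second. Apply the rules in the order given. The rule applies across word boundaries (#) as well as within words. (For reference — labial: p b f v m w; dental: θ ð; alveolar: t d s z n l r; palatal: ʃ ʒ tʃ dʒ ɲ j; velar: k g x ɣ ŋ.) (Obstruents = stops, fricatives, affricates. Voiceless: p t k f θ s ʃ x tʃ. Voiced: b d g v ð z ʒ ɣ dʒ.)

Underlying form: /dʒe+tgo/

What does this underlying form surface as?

[dʒe+ggo]

Rule 1: /t/ before /g/ (velar) → [k]
After rule 1: dʒe+kgo
Rule 2: /k/ before /g/ (voiced) → [g]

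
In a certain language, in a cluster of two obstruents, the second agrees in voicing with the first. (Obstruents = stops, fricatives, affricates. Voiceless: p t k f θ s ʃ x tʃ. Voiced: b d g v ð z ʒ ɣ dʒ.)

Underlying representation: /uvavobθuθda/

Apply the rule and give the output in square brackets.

[uvavobðuθta]

/θ/ after /b/ (voiced) → [ð]
/d/ after /θ/ (voiceless) → [t]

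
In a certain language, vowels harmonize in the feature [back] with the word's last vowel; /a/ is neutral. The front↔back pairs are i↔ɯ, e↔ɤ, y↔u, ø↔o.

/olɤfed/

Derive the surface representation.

[ølefed]

/o/ harmonizes with /e/ ([-back]) → [ø]
/ɤ/ harmonizes with /e/ ([-back]) → [e]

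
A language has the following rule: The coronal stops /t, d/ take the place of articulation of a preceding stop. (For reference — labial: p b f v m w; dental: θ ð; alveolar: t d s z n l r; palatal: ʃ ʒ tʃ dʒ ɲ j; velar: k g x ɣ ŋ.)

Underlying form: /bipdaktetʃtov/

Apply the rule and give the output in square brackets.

[bipbakketʃtov]

/d/ after /p/ (labial) → [b]
/t/ after /k/ (velar) → [k]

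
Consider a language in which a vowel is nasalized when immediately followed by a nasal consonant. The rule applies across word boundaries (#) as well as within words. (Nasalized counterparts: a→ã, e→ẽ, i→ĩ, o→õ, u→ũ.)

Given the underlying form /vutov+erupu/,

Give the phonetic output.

[vutov+erupu]

no segment meets the rule's conditions; no change.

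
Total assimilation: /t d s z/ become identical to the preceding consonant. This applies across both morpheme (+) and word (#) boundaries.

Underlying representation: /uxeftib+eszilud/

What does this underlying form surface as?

/t/ after /f/ → [f] (total assimilation)
/z/ after /s/ → [s] (total assimilation)

[uxeffib+essilud]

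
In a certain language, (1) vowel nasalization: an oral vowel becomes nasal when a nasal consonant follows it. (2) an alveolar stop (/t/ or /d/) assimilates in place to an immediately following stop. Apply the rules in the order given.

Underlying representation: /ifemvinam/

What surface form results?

Rule 1: /e/ before nasal /m/ → [ẽ]
Rule 1: /i/ before nasal /n/ → [ĩ]
Rule 1: /a/ before nasal /m/ → [ã]
After rule 1: ifẽmvĩnãm
Rule 2: no segment meets the rule's conditions; no change.

[ifẽmvĩnãm]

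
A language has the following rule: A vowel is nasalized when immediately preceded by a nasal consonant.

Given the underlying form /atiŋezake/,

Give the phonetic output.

[atiŋẽzake]

/e/ after nasal /ŋ/ → [ẽ]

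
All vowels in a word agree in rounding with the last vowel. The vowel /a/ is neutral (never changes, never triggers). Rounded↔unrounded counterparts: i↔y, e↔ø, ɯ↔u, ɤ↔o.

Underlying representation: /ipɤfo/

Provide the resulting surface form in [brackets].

[ypofo]

/i/ harmonizes with /o/ ([+round]) → [y]
/ɤ/ harmonizes with /o/ ([+round]) → [o]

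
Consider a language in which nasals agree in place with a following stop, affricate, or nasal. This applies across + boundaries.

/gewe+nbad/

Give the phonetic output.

[gewe+mbad]

/n/ before /b/ (labial) → [m]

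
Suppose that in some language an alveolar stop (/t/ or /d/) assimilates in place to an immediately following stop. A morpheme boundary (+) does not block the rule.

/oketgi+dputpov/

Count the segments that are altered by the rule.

/t/ before /g/ (velar) → [k]
/d/ before /p/ (labial) → [b]
/t/ before /p/ (labial) → [p]
3 segments change.

3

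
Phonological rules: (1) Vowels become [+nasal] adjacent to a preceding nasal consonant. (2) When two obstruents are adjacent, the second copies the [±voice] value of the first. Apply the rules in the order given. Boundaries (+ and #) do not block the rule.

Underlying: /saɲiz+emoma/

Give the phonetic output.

Rule 1: /i/ after nasal /ɲ/ → [ĩ]
Rule 1: /o/ after nasal /m/ → [õ]
Rule 1: /a/ after nasal /m/ → [ã]
After rule 1: saɲĩz+emõmã
Rule 2: no segment meets the rule's conditions; no change.

[saɲĩz+emõmã]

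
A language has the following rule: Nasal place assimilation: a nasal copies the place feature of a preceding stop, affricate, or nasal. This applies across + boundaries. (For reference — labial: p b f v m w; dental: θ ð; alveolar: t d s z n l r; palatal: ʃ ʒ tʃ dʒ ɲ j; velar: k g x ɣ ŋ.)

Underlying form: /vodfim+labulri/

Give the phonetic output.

[vodfim+labulri]

no segment meets the rule's conditions; no change.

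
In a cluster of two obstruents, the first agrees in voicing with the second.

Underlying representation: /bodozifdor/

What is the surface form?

[bodozivdor]

/f/ before /d/ (voiced) → [v]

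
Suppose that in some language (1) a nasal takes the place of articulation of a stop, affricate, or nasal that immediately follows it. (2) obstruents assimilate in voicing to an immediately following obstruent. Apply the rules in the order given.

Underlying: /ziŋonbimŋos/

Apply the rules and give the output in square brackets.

Rule 1: /n/ before /b/ (labial) → [m]
Rule 1: /m/ before /ŋ/ (velar) → [ŋ]
After rule 1: ziŋombiŋŋos
Rule 2: no segment meets the rule's conditions; no change.

[ziŋombiŋŋos]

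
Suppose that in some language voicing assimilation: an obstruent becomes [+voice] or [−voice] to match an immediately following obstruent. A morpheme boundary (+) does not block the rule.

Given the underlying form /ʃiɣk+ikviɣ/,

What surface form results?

[ʃixk+igviɣ]

/ɣ/ before /k/ (voiceless) → [x]
/k/ before /v/ (voiced) → [g]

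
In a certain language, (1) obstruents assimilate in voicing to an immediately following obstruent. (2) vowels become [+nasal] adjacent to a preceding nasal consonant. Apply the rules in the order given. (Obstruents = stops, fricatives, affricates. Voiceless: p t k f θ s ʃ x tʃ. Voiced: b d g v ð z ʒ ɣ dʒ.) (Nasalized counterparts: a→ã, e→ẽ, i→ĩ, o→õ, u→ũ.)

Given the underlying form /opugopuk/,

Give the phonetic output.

[opugopuk]

Rule 1: no segment meets the rule's conditions; no change.
After rule 1: opugopuk
Rule 2: no segment meets the rule's conditions; no change.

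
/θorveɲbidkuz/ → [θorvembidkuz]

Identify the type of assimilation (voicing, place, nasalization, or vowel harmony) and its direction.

/ɲ/→[m].
Each target copies a feature from the following segment, so the direction is regressive.

place assimilation, regressive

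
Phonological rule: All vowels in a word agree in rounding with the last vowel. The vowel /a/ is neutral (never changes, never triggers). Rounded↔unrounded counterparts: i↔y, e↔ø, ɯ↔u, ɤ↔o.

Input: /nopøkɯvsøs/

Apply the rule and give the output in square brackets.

/ɯ/ harmonizes with /ø/ ([+round]) → [u]

[nopøkuvsøs]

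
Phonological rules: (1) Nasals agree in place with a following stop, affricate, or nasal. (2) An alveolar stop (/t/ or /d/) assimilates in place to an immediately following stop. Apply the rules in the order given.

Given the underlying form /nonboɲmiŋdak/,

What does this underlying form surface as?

Rule 1: /n/ before /b/ (labial) → [m]
Rule 1: /ɲ/ before /m/ (labial) → [m]
Rule 1: /ŋ/ before /d/ (alveolar) → [n]
After rule 1: nombommindak
Rule 2: no segment meets the rule's conditions; no change.

[nombommindak]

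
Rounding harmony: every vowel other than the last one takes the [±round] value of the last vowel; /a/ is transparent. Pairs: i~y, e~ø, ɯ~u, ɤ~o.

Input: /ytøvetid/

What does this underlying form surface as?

[itevetid]

/y/ harmonizes with /i/ ([-round]) → [i]
/ø/ harmonizes with /i/ ([-round]) → [e]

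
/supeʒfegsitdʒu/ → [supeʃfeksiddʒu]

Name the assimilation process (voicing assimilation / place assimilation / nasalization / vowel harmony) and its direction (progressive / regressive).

/ʒ/→[ʃ] /g/→[k] /t/→[d].
Each target copies a feature from the following segment, so the direction is regressive.

voicing assimilation, regressive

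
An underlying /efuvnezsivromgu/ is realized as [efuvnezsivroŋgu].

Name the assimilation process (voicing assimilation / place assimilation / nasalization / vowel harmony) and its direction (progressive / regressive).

place assimilation, regressive

/m/→[ŋ].
Each target copies a feature from the following segment, so the direction is regressive.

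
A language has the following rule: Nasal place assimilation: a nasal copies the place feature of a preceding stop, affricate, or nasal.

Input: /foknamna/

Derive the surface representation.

/n/ after /k/ (velar) → [ŋ]
/n/ after /m/ (labial) → [m]

[fokŋamma]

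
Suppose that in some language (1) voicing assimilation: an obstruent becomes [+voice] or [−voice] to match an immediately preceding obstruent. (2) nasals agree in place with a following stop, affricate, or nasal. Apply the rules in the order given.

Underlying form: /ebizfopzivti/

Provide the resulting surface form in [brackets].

Rule 1: /f/ after /z/ (voiced) → [v]
Rule 1: /z/ after /p/ (voiceless) → [s]
Rule 1: /t/ after /v/ (voiced) → [d]
After rule 1: ebizvopsivdi
Rule 2: no segment meets the rule's conditions; no change.

[ebizvopsivdi]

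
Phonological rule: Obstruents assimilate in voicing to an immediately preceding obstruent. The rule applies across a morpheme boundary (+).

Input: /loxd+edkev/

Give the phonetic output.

/d/ after /x/ (voiceless) → [t]
/k/ after /d/ (voiced) → [g]

[loxt+edgev]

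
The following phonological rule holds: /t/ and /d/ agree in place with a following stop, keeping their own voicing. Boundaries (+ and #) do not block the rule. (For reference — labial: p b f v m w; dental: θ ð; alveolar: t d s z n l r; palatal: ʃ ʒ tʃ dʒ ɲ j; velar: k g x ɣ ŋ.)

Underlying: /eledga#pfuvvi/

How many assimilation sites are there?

/d/ before /g/ (velar) → [g]
1 segment changes.

1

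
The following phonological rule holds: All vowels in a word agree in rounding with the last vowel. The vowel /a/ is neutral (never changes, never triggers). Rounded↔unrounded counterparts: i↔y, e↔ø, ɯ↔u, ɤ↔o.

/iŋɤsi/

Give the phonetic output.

no segment meets the rule's conditions; no change.

[iŋɤsi]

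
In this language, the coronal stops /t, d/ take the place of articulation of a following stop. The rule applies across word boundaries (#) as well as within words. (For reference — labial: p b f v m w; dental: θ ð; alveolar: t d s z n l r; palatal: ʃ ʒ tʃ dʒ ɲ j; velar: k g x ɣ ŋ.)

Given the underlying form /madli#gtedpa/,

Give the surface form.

/d/ before /p/ (labial) → [b]

[madli#gtebpa]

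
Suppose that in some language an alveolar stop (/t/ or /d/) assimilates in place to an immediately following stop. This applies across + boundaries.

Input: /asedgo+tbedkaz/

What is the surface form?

/d/ before /g/ (velar) → [g]
/t/ before /b/ (labial) → [p]
/d/ before /k/ (velar) → [g]

[aseggo+pbegkaz]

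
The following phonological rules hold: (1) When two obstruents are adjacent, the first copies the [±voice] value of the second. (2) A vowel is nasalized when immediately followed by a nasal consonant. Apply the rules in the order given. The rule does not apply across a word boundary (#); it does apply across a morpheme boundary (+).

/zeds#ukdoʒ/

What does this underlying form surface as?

[zets#ugdoʒ]

Rule 1: /d/ before /s/ (voiceless) → [t]
Rule 1: /k/ before /d/ (voiced) → [g]
After rule 1: zets#ugdoʒ
Rule 2: no segment meets the rule's conditions; no change.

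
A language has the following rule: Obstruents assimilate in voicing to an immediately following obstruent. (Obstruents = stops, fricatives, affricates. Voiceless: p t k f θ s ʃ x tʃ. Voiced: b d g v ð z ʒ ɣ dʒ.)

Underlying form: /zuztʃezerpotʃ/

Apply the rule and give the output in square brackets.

/z/ before /tʃ/ (voiceless) → [s]

[zustʃezerpotʃ]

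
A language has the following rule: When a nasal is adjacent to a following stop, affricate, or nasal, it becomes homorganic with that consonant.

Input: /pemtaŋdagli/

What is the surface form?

[pentandagli]

/m/ before /t/ (alveolar) → [n]
/ŋ/ before /d/ (alveolar) → [n]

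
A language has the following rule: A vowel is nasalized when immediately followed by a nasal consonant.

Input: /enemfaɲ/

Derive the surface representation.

[ẽnẽmfãɲ]

/e/ before nasal /n/ → [ẽ]
/e/ before nasal /m/ → [ẽ]
/a/ before nasal /ɲ/ → [ã]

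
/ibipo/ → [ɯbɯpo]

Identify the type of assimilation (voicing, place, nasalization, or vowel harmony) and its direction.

vowel harmony, regressive

/i/→[ɯ] /i/→[ɯ].
Vowels agree with the last vowel, so the harmony is regressive.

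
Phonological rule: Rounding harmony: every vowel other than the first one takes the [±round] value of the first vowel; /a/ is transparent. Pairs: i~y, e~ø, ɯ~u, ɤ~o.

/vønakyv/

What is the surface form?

no segment meets the rule's conditions; no change.

[vønakyv]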